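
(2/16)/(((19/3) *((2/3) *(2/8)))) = 0.12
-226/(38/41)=-4633/19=-243.84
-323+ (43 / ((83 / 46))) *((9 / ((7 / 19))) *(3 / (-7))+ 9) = -1456057 / 4067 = -358.02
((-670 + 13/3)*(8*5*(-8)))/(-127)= -639040/381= -1677.27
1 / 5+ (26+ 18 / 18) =136 / 5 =27.20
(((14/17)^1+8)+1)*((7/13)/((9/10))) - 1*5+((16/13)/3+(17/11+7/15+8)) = 11.30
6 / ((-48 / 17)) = -17 / 8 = -2.12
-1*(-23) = 23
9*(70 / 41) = 630 / 41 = 15.37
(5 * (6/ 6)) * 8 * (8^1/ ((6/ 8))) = 1280/ 3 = 426.67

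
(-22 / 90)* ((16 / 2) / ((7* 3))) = -88 / 945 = -0.09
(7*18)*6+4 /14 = 5294 /7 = 756.29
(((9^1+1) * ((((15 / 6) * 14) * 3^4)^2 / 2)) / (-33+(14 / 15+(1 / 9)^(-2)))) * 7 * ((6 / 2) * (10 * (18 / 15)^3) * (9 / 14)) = 191579412.26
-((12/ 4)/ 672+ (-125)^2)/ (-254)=3500001/ 56896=61.52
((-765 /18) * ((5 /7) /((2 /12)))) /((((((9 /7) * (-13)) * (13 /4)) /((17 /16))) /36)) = 21675 /169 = 128.25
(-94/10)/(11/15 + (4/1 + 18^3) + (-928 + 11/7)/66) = -21714/13450429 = -0.00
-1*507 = -507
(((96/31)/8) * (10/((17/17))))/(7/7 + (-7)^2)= 12/155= 0.08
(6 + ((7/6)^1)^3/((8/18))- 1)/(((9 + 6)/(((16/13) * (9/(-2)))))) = -3.17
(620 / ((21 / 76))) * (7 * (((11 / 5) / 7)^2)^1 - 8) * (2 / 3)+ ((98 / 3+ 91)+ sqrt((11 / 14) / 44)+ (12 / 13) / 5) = -309835499 / 28665+ sqrt(14) / 28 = -10808.71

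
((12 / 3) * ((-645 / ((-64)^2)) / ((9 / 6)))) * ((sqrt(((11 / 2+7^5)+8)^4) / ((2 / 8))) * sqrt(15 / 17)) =-243319129415 * sqrt(255) / 8704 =-446403367.16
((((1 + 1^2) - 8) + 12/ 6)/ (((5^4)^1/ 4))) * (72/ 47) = -0.04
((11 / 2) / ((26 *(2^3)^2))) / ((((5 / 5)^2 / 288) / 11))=1089 / 104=10.47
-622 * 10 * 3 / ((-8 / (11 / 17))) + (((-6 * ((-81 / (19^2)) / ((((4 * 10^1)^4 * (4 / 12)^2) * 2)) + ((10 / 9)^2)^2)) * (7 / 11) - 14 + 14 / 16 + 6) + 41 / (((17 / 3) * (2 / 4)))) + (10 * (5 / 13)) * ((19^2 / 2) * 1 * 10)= 41533338104922133043 / 4913386283520000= 8453.10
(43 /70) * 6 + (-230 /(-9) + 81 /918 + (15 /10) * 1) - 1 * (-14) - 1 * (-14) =315032 /5355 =58.83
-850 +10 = -840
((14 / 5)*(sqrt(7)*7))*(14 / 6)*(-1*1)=-121.00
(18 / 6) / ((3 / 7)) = 7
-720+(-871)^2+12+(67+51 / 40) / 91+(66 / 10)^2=13795187047 / 18200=757977.31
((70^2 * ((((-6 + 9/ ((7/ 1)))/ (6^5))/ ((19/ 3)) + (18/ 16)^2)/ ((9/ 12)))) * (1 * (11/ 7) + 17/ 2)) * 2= 341747575/ 2052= 166543.65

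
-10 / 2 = -5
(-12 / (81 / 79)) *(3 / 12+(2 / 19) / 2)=-1817 / 513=-3.54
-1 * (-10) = 10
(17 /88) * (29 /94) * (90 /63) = 2465 /28952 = 0.09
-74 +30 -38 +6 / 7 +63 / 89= -50111 / 623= -80.43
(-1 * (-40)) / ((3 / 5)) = 200 / 3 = 66.67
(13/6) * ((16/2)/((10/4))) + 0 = 6.93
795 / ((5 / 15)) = 2385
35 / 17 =2.06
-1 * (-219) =219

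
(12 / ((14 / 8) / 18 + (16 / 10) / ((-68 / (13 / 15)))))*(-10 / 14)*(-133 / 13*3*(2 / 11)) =209304000 / 336193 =622.57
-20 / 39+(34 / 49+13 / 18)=10357 / 11466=0.90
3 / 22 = 0.14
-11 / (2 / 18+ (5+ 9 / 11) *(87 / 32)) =-1089 / 1577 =-0.69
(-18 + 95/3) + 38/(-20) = 353/30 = 11.77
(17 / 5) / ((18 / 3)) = 17 / 30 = 0.57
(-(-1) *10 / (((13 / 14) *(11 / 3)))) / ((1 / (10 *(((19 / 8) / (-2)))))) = -9975 / 286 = -34.88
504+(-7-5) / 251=126492 / 251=503.95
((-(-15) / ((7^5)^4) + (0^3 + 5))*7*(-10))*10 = -39896133148806002000 / 11398895185373143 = -3500.00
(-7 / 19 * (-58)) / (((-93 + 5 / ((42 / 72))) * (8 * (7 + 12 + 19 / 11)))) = -15631 / 10240848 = -0.00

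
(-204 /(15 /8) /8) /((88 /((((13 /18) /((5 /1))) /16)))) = -221 /158400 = -0.00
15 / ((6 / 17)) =85 / 2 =42.50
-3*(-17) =51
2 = 2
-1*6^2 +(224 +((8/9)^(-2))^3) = 49814513/262144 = 190.03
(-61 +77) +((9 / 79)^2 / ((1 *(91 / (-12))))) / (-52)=118129891 / 7383103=16.00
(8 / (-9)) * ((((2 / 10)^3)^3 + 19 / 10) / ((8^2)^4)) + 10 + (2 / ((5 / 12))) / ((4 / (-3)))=52428799175347 / 8192000000000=6.40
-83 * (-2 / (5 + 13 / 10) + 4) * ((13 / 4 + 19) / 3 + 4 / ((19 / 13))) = -11144410 / 3591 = -3103.43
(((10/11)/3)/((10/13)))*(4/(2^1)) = 26/33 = 0.79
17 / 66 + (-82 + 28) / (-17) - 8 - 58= -70199 / 1122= -62.57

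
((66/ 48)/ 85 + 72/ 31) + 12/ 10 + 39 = 896717/ 21080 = 42.54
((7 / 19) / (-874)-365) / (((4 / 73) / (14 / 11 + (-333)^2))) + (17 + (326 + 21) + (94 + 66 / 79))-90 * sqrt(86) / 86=-42637744026589835 / 57722456-45 * sqrt(86) / 43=-738668233.15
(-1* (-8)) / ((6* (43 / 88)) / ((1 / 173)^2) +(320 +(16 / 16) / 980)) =10780 / 118669457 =0.00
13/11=1.18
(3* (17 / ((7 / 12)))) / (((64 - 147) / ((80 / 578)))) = -1440 / 9877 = -0.15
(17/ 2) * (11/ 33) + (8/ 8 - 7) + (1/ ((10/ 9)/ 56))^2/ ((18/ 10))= 42241/ 30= 1408.03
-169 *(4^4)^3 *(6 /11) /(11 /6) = -102072582144 /121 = -843575059.04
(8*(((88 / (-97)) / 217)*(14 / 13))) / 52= -352 / 508183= -0.00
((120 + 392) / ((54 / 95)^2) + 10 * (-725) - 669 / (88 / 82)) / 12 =-201717941 / 384912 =-524.06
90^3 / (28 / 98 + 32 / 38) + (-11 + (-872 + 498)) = 645995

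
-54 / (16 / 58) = -783 / 4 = -195.75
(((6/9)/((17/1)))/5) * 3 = 0.02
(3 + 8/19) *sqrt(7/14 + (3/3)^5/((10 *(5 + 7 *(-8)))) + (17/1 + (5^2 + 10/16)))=13 *sqrt(44865210)/3876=22.47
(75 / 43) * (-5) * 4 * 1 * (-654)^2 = -641574000 / 43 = -14920325.58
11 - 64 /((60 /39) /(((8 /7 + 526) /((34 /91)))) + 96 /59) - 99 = -190663480 /1497667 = -127.31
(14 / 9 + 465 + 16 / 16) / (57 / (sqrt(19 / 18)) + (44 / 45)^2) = -916502400 / 6308987827 + 8627715000*sqrt(38) / 6308987827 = 8.28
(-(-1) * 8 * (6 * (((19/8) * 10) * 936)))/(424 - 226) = 59280/11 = 5389.09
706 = 706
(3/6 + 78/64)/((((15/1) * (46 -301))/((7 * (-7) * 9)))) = 539/2720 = 0.20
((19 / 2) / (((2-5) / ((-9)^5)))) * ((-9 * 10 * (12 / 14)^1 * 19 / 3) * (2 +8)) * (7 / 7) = -6395006700 / 7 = -913572385.71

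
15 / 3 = 5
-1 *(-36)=36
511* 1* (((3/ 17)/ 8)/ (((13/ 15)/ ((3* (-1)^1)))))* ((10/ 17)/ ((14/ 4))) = -6.56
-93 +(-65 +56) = -102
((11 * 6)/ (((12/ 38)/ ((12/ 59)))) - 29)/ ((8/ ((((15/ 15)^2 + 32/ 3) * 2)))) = 39.40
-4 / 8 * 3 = -3 / 2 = -1.50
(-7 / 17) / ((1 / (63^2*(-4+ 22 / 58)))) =2917215 / 493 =5917.27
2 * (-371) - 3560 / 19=-17658 / 19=-929.37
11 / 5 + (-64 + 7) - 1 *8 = -314 / 5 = -62.80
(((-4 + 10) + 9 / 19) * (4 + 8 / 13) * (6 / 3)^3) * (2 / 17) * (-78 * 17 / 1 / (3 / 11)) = -2597760 / 19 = -136724.21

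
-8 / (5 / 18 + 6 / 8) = -288 / 37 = -7.78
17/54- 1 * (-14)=773/54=14.31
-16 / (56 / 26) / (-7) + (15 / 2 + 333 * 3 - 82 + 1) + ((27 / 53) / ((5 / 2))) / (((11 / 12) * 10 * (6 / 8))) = 1323496061 / 1428350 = 926.59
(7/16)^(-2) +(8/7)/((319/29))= 2872/539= 5.33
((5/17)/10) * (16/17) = 8/289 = 0.03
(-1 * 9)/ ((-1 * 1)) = 9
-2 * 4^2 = -32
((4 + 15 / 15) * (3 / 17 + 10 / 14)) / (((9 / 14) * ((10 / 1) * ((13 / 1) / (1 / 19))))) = 106 / 37791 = 0.00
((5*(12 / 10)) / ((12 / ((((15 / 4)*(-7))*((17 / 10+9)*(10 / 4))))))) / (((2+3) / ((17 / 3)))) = -12733 / 32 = -397.91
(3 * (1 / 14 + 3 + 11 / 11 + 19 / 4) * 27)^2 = 510561.29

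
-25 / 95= -5 / 19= -0.26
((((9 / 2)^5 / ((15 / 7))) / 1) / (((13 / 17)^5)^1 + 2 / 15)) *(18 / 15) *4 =1760663855853 / 168182180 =10468.79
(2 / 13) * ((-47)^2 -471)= 3476 / 13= 267.38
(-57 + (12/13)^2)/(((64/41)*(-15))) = 129683/54080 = 2.40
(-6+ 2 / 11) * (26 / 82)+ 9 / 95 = -74981 / 42845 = -1.75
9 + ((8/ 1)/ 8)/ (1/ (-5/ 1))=4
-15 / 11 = -1.36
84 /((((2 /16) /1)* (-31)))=-672 /31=-21.68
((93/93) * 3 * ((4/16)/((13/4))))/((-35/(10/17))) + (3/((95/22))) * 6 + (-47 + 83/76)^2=94345151703/44677360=2111.70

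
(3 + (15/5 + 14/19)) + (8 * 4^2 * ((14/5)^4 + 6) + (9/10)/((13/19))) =2668726637/308750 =8643.65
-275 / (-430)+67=5817 / 86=67.64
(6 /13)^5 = 0.02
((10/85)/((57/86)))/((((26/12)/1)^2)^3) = 2674944/1559059307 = 0.00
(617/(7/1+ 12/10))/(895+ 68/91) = 0.08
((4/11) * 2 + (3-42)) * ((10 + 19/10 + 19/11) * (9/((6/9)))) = -17039133/2420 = -7040.96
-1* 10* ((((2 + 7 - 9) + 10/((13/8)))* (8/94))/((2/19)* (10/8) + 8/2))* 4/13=-486400/1247051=-0.39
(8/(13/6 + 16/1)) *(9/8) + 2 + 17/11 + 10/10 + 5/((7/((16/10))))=51900/8393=6.18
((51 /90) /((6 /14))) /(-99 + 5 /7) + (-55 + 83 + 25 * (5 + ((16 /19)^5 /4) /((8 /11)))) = 24013878575773 /153320050080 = 156.63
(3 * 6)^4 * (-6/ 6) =-104976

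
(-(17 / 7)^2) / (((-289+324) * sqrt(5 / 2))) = -0.11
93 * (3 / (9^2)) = 31 / 9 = 3.44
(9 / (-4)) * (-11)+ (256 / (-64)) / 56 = 691 / 28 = 24.68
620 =620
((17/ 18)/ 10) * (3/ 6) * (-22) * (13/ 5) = -2.70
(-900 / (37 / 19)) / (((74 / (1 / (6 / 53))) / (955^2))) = -68880688125 / 1369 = -50314600.53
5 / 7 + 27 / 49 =62 / 49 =1.27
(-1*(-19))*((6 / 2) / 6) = 19 / 2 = 9.50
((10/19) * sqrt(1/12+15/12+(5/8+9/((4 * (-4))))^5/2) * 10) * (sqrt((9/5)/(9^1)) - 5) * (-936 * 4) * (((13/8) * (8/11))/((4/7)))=17745 * sqrt(50331666) * (25 - sqrt(5))/13376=214248.44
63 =63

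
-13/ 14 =-0.93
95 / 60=19 / 12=1.58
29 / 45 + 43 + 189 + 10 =10919 / 45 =242.64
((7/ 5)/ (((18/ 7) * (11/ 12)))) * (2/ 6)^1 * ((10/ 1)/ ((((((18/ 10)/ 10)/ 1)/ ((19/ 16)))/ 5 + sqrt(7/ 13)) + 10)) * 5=720794165000/ 726447696183 - 5527812500 * sqrt(91)/ 726447696183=0.92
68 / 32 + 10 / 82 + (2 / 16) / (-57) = 5246 / 2337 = 2.24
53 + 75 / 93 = 53.81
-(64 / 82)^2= -1024 / 1681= -0.61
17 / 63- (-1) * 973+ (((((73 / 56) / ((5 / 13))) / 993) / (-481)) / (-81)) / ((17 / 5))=2757440855017 / 2833171992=973.27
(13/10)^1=13/10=1.30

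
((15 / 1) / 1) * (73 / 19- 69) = -18570 / 19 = -977.37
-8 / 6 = -1.33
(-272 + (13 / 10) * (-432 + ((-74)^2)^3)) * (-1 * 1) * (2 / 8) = -266835545494 / 5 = -53367109098.80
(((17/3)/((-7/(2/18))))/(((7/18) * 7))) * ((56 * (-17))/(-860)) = -1156/31605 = -0.04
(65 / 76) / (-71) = -65 / 5396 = -0.01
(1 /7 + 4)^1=29 /7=4.14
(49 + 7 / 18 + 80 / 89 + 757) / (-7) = -1293275 / 11214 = -115.33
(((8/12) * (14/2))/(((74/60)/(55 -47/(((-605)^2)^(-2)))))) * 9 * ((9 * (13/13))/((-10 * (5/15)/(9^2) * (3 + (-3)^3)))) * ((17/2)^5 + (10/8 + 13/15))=-51328996229884409577387/592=-86704385523453394556.40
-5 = -5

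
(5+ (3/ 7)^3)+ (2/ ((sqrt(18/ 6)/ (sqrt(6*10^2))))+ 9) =4829/ 343+ 20*sqrt(2) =42.36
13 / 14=0.93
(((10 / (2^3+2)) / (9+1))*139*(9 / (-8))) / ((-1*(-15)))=-417 / 400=-1.04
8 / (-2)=-4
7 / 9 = 0.78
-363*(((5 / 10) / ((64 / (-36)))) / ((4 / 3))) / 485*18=88209 / 31040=2.84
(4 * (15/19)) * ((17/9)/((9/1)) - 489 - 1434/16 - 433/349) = -655451605/358074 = -1830.49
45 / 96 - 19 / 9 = -473 / 288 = -1.64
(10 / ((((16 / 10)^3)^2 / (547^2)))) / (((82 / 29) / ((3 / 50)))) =81347446875 / 21495808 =3784.34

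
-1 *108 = -108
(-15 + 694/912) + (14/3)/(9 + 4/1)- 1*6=-39283/1976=-19.88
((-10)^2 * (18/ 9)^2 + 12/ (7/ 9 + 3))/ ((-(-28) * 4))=3427/ 952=3.60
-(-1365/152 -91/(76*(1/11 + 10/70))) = 4823/342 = 14.10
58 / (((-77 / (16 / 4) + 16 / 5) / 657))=-2374.21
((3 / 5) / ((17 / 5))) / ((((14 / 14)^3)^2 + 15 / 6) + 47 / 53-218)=-318 / 384931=-0.00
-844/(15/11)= -9284/15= -618.93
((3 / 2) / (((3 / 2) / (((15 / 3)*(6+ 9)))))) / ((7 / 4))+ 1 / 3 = 907 / 21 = 43.19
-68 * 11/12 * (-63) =3927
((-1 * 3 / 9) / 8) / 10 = -1 / 240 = -0.00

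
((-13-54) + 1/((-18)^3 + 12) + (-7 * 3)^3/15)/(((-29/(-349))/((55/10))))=-45300.21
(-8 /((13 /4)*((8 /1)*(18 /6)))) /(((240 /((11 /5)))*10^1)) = -11 /117000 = -0.00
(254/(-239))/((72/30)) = -635/1434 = -0.44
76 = 76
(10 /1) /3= 10 /3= 3.33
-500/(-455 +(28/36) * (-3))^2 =-1125/470596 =-0.00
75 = 75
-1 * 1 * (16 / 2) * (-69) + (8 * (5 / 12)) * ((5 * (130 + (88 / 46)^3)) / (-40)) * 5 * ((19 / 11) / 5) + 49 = 403438757 / 803022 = 502.40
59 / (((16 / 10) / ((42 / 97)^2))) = 130095 / 18818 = 6.91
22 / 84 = 11 / 42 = 0.26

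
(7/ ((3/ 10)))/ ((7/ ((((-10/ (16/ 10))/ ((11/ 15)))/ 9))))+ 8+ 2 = 1355/ 198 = 6.84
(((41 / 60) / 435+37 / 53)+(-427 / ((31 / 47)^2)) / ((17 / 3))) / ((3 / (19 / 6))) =-74072487705481 / 406781497800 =-182.09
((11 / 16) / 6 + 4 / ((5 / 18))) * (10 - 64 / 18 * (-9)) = 48769 / 80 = 609.61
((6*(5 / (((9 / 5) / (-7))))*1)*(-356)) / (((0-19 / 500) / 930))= -19313000000 / 19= -1016473684.21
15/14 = 1.07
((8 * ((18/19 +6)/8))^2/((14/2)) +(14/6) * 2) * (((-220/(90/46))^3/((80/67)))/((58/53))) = -2016156069602620/160269921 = -12579753.31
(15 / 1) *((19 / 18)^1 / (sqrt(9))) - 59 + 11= -769 / 18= -42.72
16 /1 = 16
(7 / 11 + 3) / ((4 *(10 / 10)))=10 / 11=0.91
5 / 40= 0.12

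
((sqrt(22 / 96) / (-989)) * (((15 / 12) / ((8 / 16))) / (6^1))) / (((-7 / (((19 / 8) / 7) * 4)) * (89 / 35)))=475 * sqrt(33) / 177450336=0.00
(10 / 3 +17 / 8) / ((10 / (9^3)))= 31833 / 80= 397.91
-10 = -10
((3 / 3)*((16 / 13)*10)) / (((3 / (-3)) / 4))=-640 / 13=-49.23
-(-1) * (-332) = -332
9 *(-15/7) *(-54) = 7290/7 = 1041.43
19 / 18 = 1.06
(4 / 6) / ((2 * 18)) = 1 / 54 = 0.02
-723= -723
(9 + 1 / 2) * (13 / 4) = 247 / 8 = 30.88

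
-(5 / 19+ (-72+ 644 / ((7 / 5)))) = -388.26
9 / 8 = 1.12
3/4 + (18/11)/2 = 69/44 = 1.57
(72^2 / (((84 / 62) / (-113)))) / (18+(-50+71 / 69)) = 208834848 / 14959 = 13960.48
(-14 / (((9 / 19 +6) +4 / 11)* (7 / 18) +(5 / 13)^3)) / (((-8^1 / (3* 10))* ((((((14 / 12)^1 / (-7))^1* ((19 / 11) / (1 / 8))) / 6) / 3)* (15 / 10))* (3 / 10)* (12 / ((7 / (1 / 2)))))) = -8792558775 / 22446841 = -391.71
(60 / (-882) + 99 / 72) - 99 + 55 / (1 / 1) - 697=-869879 / 1176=-739.69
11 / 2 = 5.50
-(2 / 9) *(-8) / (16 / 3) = 1 / 3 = 0.33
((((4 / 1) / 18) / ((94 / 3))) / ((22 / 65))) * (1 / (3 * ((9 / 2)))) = 65 / 41877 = 0.00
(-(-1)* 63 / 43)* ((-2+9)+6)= 819 / 43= 19.05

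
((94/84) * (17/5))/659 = 799/138390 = 0.01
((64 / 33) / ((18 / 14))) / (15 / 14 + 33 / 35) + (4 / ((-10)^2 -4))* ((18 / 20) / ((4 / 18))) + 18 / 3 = 46350199 / 6700320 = 6.92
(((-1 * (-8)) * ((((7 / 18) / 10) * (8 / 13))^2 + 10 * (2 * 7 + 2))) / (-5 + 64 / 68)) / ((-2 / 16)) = 59574741248 / 23613525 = 2522.91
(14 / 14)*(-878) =-878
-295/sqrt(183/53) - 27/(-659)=27/659 - 295 * sqrt(9699)/183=-158.72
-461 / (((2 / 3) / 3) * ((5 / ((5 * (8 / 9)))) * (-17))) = 1844 / 17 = 108.47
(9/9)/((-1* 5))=-0.20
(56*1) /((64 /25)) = 175 /8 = 21.88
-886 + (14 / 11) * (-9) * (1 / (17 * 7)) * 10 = -165862 / 187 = -886.96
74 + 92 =166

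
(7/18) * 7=49/18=2.72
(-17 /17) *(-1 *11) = 11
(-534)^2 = 285156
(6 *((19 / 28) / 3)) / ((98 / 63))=171 / 196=0.87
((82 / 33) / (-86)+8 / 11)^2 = 982081 / 2013561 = 0.49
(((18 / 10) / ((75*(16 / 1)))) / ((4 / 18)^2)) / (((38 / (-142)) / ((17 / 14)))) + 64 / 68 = 0.80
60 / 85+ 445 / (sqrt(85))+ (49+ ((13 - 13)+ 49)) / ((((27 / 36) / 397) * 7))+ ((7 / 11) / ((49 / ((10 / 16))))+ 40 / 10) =89 * sqrt(85) / 17+ 232961599 / 31416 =7463.65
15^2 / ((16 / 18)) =253.12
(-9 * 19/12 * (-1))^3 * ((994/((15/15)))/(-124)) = -92040921/3968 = -23195.80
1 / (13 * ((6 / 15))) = 5 / 26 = 0.19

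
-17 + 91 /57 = -878 /57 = -15.40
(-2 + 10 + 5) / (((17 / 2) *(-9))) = -26 / 153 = -0.17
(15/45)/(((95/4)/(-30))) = -0.42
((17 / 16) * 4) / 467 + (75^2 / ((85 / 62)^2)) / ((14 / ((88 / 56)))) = 8886223337 / 26452748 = 335.93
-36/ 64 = -9/ 16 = -0.56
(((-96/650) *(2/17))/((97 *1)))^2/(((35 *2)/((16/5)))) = 73728/50262730984375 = 0.00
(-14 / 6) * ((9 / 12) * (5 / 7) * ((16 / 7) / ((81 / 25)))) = -500 / 567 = -0.88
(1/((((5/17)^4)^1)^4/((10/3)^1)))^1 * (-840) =-5450053490074689269872/6103515625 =-892936763813.84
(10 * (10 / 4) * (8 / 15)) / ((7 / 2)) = 80 / 21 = 3.81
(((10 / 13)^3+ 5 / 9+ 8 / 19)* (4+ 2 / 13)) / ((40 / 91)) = 13.53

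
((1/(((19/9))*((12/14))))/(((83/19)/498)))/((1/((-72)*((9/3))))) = -13608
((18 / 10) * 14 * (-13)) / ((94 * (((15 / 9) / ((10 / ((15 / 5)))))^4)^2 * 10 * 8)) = -13104 / 1175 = -11.15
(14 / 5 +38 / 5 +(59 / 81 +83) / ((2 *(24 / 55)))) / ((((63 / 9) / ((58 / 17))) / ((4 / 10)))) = 4282111 / 206550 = 20.73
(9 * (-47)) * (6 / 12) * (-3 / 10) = 1269 / 20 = 63.45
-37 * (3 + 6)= -333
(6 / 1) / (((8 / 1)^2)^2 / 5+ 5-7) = 5 / 681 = 0.01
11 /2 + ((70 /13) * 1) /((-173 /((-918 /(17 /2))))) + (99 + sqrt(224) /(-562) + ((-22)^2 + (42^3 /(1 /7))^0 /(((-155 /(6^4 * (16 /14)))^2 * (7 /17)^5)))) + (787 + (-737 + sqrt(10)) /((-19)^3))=9093.04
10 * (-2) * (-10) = 200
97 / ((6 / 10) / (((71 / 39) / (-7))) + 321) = 0.30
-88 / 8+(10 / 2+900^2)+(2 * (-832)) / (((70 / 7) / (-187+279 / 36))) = 4199106 / 5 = 839821.20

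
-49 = -49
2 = 2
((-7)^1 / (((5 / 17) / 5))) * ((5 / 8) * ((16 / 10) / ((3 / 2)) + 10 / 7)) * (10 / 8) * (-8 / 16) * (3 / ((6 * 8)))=7.25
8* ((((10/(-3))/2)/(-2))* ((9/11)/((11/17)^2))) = 13.03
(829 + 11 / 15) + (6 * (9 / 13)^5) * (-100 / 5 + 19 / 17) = 76852989916 / 94679715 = 811.72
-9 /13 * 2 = -18 /13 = -1.38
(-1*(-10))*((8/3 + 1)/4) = 55/6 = 9.17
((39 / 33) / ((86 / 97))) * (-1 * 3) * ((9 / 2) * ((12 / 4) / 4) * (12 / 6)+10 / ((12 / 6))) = -46.99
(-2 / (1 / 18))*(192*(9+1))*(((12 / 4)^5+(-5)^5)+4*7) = 197268480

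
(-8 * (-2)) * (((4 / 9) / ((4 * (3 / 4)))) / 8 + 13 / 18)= 11.85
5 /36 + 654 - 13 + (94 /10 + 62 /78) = 651.33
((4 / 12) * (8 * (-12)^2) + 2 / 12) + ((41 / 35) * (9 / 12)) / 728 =117463169 / 305760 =384.17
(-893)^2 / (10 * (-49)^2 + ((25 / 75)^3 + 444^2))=21531123 / 5970943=3.61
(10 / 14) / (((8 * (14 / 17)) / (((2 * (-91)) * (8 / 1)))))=-1105 / 7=-157.86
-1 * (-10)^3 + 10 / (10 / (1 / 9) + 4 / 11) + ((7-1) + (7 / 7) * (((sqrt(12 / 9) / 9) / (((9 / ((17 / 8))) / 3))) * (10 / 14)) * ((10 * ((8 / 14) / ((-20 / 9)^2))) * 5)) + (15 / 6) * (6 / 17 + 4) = 85 * sqrt(3) / 392 + 8592574 / 8449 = 1017.37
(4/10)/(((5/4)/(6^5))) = 62208/25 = 2488.32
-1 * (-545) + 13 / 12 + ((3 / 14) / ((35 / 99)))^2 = 98402113 / 180075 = 546.45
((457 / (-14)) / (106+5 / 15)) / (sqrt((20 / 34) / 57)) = -1371 * sqrt(9690) / 44660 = -3.02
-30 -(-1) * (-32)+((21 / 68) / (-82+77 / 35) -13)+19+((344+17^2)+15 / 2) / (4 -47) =-3938877 / 55556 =-70.90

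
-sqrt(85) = -9.22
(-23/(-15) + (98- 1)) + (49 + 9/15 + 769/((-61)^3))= 504340247/3404715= 148.13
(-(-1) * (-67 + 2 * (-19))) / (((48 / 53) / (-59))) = 109445 / 16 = 6840.31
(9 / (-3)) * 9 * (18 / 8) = -243 / 4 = -60.75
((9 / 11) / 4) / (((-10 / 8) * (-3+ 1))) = 9 / 110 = 0.08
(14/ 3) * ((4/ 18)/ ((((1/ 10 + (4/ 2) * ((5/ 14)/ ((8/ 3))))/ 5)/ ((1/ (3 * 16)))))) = 2450/ 8343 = 0.29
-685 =-685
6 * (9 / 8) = 27 / 4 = 6.75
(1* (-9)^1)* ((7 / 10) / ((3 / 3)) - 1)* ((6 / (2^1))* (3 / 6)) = 81 / 20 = 4.05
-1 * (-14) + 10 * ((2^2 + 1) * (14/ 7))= 114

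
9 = 9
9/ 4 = 2.25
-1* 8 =-8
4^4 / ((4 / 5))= 320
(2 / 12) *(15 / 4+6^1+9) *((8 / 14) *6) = 75 / 7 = 10.71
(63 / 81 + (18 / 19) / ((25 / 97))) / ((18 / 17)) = 323663 / 76950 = 4.21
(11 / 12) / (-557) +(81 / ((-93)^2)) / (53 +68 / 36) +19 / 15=10036518169 / 7932805140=1.27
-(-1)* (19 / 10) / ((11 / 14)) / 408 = 133 / 22440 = 0.01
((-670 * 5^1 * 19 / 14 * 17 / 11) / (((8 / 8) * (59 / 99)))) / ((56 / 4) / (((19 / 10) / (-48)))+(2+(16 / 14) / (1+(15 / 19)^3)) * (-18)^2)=-157800220725 / 7260851992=-21.73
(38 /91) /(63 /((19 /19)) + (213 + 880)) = 19 /52598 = 0.00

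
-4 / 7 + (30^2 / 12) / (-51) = -243 / 119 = -2.04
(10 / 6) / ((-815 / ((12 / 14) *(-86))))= 172 / 1141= 0.15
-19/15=-1.27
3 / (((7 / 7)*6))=1 / 2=0.50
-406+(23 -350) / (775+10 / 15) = -945743 / 2327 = -406.42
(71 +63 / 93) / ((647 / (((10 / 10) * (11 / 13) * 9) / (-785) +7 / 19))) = 154548988 / 3888952015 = 0.04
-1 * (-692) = 692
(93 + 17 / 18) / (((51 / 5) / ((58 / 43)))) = 245195 / 19737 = 12.42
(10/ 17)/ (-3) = -10/ 51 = -0.20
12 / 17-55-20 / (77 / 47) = -87051 / 1309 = -66.50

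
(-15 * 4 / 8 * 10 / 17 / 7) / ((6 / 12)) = -150 / 119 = -1.26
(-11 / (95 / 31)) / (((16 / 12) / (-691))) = 1860.24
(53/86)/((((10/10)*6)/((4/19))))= 53/2451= 0.02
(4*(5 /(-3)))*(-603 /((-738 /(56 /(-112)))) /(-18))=-335 /2214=-0.15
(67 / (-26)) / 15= -67 / 390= -0.17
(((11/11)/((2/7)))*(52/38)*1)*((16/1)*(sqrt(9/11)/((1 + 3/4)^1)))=2496*sqrt(11)/209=39.61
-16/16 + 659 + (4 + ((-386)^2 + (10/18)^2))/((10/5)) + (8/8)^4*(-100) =12159421/162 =75058.15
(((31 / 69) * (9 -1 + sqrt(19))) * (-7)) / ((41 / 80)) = -138880 / 2829 -17360 * sqrt(19) / 2829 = -75.84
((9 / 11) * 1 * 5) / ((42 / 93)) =1395 / 154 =9.06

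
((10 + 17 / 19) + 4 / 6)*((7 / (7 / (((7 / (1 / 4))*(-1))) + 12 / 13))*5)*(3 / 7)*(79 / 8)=676793 / 266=2544.33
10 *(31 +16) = 470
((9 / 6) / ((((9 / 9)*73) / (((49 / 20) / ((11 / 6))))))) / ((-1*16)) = -0.00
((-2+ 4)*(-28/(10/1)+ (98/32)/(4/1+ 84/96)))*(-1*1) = 847/195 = 4.34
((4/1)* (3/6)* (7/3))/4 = 7/6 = 1.17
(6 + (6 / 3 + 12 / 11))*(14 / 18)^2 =4900 / 891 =5.50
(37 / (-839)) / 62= -37 / 52018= -0.00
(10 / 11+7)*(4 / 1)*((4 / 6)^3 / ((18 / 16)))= 7424 / 891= 8.33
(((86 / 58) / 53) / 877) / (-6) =-43 / 8087694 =-0.00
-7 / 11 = -0.64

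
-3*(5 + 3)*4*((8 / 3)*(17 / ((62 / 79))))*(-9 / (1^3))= 1547136 / 31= 49907.61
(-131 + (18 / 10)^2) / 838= -1597 / 10475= -0.15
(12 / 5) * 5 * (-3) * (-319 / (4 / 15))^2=-206066025 / 4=-51516506.25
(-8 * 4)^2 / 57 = 1024 / 57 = 17.96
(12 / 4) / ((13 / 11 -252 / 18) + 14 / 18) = -297 / 1192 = -0.25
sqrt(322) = 17.94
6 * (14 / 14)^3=6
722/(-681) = -722/681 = -1.06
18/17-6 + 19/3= 71/51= 1.39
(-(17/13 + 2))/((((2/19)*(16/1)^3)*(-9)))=817/958464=0.00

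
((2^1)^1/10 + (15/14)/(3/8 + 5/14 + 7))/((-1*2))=-733/4330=-0.17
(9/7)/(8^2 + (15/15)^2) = 9/455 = 0.02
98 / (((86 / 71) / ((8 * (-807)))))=-22460424 / 43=-522335.44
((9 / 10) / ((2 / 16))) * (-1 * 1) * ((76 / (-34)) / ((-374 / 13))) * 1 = -8892 / 15895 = -0.56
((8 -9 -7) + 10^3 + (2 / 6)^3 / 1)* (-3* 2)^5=-7714080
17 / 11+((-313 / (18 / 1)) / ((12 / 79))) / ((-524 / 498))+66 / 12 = 24037711 / 207504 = 115.84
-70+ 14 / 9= -68.44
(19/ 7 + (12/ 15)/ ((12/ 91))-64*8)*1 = -52838/ 105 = -503.22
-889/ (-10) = 889/ 10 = 88.90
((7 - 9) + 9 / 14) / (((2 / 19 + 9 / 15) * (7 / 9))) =-16245 / 6566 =-2.47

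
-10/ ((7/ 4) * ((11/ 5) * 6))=-100/ 231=-0.43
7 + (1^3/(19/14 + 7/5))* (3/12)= 2737/386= 7.09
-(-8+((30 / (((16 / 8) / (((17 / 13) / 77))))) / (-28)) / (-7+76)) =5157237 / 644644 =8.00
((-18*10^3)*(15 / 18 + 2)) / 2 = -25500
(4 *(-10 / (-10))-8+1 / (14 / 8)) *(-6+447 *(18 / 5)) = -192384 / 35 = -5496.69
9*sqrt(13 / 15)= 3*sqrt(195) / 5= 8.38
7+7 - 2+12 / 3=16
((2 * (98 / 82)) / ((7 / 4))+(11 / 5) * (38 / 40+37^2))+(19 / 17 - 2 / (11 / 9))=2311398963 / 766700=3014.74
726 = 726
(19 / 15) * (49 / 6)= 931 / 90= 10.34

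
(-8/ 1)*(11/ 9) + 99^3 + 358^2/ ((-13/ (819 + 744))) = -1689359149/ 117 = -14438967.09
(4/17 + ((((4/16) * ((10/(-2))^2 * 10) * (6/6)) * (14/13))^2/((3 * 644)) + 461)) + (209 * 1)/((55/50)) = 518255099/792948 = 653.58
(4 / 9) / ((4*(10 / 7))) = 7 / 90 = 0.08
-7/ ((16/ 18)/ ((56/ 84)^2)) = -7/ 2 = -3.50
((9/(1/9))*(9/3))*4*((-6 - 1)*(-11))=74844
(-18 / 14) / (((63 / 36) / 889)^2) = -2322576 / 7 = -331796.57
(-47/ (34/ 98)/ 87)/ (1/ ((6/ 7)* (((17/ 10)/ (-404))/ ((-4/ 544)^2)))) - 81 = 335051/ 14645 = 22.88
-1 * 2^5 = -32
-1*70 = -70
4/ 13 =0.31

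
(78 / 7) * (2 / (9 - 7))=78 / 7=11.14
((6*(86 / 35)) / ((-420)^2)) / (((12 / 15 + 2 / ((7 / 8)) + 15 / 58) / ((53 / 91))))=0.00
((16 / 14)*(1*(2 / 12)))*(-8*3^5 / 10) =-37.03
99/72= 1.38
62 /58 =31 /29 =1.07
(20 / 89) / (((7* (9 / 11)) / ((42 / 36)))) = 0.05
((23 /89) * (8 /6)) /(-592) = -23 /39516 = -0.00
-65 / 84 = -0.77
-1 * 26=-26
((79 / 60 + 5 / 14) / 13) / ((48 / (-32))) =-703 / 8190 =-0.09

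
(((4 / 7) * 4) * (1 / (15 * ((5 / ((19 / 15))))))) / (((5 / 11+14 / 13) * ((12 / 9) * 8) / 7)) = 2717 / 164250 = 0.02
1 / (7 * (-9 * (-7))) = 1 / 441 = 0.00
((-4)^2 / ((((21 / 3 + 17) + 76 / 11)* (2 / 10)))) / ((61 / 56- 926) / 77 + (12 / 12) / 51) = -569184 / 2637233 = -0.22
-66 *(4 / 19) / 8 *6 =-198 / 19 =-10.42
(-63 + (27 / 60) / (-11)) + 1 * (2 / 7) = -96643 / 1540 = -62.76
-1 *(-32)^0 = -1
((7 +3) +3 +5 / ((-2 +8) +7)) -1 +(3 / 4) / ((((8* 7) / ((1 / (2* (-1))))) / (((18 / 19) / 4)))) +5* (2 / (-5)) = 2297889 / 221312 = 10.38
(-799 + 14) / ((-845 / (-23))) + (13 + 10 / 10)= -7.37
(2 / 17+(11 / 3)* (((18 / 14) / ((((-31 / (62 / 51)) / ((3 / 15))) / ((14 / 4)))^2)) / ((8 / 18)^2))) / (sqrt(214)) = 0.01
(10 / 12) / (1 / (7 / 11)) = 35 / 66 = 0.53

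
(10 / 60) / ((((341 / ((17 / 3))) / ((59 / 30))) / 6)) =1003 / 30690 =0.03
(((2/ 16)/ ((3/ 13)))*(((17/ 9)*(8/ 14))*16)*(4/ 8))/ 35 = 884/ 6615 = 0.13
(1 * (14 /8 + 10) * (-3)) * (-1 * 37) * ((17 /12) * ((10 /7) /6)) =147815 /336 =439.93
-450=-450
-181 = -181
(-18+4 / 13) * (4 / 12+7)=-129.74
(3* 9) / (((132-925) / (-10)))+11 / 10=11423 / 7930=1.44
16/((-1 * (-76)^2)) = -1/361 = -0.00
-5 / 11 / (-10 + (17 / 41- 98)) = 205 / 48521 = 0.00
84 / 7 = 12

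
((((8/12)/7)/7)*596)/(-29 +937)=298/33369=0.01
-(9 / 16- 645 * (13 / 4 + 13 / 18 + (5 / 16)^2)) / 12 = 2015623 / 9216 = 218.71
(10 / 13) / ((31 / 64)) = 640 / 403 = 1.59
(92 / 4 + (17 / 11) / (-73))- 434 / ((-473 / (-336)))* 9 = -95012932 / 34529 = -2751.69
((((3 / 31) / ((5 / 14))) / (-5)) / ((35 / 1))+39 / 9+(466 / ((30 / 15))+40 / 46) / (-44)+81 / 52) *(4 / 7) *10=15968444 / 4866225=3.28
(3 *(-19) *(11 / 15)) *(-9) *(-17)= -31977 / 5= -6395.40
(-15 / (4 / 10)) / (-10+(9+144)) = -75 / 286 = -0.26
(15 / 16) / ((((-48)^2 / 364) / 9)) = 1365 / 1024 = 1.33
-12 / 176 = -3 / 44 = -0.07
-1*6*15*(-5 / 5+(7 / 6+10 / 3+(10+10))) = -2115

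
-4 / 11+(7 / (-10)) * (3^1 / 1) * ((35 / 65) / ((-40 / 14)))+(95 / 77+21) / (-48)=-258901 / 600600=-0.43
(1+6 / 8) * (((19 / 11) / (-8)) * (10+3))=-1729 / 352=-4.91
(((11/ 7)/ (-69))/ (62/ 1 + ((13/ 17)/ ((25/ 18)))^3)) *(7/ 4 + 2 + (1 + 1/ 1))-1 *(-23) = 9219203733653/ 400871658936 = 23.00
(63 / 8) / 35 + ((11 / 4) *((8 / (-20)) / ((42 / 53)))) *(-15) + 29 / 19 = 120087 / 5320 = 22.57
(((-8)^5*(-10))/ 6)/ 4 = 13653.33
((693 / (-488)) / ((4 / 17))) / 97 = -11781 / 189344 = -0.06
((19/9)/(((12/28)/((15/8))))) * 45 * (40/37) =16625/37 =449.32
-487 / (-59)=487 / 59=8.25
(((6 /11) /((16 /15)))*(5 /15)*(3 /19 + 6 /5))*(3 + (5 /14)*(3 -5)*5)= -0.13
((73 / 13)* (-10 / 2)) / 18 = -1.56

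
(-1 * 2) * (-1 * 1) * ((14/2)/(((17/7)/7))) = 686/17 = 40.35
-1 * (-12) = 12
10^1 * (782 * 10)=78200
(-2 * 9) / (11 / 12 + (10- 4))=-216 / 83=-2.60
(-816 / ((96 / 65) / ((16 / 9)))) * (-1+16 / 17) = 520 / 9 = 57.78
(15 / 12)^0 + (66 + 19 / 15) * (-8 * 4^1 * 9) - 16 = -96939 / 5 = -19387.80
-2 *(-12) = 24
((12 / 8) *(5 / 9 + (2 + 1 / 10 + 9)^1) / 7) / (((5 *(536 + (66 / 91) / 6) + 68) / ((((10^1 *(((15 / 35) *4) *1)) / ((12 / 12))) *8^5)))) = 893714432 / 1750861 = 510.44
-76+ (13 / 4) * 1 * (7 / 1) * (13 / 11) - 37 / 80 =-43627 / 880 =-49.58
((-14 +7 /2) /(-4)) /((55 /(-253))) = -483 /40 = -12.08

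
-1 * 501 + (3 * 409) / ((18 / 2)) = -364.67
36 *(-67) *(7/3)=-5628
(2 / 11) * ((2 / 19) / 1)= 4 / 209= 0.02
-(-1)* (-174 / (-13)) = 174 / 13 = 13.38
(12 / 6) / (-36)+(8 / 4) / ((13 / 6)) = 203 / 234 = 0.87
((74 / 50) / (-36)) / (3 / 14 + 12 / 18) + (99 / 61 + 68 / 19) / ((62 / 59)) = 13213411 / 2694675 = 4.90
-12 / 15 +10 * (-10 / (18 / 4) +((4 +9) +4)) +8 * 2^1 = 7334 / 45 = 162.98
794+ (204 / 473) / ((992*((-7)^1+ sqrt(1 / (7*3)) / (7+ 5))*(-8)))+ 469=153*sqrt(21) / 34763040400+ 10976430073773 / 8690760100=1263.00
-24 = -24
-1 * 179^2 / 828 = -32041 / 828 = -38.70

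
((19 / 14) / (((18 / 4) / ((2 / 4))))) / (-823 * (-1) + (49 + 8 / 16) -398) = 0.00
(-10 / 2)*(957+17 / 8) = -38365 / 8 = -4795.62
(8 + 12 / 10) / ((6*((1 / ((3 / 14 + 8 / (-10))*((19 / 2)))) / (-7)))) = 17917 / 300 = 59.72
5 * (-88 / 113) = -440 / 113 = -3.89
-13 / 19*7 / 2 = -91 / 38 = -2.39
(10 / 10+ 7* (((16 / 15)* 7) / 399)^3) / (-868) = -625055047 / 542522893500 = -0.00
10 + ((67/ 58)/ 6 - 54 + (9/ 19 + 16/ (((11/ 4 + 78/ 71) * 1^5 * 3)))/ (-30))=-4755612851/ 108403740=-43.87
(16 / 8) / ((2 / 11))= 11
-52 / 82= -0.63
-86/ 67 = -1.28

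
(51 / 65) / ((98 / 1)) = 51 / 6370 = 0.01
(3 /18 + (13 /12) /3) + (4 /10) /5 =547 /900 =0.61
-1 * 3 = -3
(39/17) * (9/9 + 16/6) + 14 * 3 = 857/17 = 50.41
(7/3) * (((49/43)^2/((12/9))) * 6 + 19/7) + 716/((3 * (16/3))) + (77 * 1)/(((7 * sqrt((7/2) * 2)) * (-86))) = 1435963/22188 - 11 * sqrt(7)/602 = 64.67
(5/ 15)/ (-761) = -1/ 2283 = -0.00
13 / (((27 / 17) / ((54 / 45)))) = 442 / 45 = 9.82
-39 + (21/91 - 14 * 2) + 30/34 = -14561/221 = -65.89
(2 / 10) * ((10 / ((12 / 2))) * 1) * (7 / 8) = 7 / 24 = 0.29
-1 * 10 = -10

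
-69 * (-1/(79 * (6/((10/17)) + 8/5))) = 345/4661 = 0.07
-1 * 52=-52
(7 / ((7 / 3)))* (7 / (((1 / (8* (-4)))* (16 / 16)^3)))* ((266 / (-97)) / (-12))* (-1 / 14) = 1064 / 97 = 10.97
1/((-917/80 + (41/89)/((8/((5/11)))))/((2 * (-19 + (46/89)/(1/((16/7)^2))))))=125106080/43888957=2.85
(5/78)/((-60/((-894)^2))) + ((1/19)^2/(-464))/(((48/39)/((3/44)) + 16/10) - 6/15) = -6980105585143/8174530208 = -853.88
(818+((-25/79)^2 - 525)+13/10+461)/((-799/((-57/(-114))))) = -47144523/99731180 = -0.47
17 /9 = 1.89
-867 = -867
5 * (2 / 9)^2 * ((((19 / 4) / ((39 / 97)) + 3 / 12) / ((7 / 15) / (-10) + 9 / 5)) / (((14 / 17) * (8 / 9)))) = 1999625 / 861588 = 2.32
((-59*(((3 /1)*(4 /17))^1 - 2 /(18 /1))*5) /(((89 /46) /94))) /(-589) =116077780 /8020413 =14.47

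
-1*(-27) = 27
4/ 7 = 0.57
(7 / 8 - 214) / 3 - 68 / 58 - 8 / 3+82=4955 / 696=7.12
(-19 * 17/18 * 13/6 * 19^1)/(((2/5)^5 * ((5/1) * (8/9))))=-49863125/3072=-16231.49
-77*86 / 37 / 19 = -6622 / 703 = -9.42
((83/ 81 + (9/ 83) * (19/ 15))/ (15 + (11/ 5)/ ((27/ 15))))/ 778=19531/ 212125590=0.00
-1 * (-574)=574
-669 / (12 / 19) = -4237 / 4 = -1059.25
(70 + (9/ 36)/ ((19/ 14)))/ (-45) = -889/ 570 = -1.56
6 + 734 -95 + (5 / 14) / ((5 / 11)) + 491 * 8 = 64033 / 14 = 4573.79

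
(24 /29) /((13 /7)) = 168 /377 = 0.45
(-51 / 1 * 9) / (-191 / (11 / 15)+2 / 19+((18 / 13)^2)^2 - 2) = 1.77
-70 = -70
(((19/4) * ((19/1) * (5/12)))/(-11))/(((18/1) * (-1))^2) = -0.01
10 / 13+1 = 23 / 13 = 1.77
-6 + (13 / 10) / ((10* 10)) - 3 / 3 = -6987 / 1000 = -6.99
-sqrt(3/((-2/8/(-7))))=-2 * sqrt(21)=-9.17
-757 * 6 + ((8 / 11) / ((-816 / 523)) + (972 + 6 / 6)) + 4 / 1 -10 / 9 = -12005099 / 3366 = -3566.58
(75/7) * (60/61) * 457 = 2056500/427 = 4816.16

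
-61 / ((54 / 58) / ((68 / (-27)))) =120292 / 729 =165.01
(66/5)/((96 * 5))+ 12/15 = 331/400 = 0.83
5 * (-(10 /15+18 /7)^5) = -7269667840 /4084101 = -1779.99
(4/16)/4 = 1/16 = 0.06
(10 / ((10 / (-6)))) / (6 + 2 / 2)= -6 / 7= -0.86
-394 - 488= -882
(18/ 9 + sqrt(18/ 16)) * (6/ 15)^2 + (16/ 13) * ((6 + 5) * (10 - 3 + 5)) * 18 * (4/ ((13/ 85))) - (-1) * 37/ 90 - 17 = 3 * sqrt(2)/ 25 + 5815210751/ 76050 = 76465.79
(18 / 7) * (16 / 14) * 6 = 864 / 49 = 17.63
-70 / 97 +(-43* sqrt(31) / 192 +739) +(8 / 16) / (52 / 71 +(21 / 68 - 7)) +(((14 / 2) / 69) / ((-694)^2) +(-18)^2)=98507331923302115 / 92739453460212 - 43* sqrt(31) / 192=1060.95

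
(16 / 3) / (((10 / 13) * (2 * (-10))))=-26 / 75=-0.35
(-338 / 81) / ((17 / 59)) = -19942 / 1377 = -14.48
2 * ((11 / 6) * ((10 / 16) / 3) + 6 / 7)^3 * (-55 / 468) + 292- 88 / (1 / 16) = -267568893622423 / 239661047808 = -1116.45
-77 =-77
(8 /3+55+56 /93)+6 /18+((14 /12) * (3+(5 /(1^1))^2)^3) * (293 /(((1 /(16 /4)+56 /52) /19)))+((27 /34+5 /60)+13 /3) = 46885393767461 /436356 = 107447574.38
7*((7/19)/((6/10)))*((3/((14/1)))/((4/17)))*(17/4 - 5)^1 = -1785/608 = -2.94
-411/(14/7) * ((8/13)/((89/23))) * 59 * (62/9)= -46105432/3471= -13283.04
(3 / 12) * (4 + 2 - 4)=1 / 2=0.50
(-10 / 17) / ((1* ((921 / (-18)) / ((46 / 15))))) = 184 / 5219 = 0.04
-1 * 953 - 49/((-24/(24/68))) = -64755/68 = -952.28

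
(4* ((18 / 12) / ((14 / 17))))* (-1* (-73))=3723 / 7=531.86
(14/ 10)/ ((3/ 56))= 392/ 15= 26.13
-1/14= -0.07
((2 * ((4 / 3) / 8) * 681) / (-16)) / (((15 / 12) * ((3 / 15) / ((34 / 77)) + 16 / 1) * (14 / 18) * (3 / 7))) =-11577 / 5594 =-2.07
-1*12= -12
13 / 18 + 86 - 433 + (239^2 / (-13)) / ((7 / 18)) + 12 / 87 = -553151251 / 47502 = -11644.80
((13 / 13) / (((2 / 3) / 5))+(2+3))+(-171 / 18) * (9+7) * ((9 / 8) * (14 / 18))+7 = -227 / 2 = -113.50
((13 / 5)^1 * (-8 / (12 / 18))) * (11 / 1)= -1716 / 5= -343.20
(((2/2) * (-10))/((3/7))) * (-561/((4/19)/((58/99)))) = 327845/9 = 36427.22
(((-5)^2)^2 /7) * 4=2500 /7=357.14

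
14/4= 7/2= 3.50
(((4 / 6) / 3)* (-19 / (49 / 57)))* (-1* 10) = 49.12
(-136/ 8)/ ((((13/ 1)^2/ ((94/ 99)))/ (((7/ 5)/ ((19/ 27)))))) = -33558/ 176605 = -0.19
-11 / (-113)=11 / 113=0.10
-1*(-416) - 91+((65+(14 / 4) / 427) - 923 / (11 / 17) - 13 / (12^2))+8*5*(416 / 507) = -1260779855 / 1256112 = -1003.72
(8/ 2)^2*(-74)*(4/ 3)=-4736/ 3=-1578.67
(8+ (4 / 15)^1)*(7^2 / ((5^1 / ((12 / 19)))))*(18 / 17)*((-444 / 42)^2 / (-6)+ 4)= -255936 / 323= -792.37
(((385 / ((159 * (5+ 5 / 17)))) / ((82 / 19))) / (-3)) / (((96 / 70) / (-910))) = 23.44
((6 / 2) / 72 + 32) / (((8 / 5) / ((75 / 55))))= 19225 / 704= 27.31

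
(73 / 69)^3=389017 / 328509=1.18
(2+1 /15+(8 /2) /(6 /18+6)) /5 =769 /1425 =0.54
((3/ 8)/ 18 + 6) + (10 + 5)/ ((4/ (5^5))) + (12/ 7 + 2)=3940771/ 336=11728.49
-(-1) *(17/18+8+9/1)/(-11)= -323/198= -1.63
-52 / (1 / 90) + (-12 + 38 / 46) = -107897 / 23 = -4691.17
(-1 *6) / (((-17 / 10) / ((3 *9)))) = 1620 / 17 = 95.29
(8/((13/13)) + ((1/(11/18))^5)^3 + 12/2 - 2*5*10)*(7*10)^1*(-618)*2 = -552637612138495280827920/4177248169415651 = -132297050.53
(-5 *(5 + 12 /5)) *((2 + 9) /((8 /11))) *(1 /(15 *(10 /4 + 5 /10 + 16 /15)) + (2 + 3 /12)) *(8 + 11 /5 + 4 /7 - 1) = -60479793 /4880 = -12393.40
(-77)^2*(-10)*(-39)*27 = 62432370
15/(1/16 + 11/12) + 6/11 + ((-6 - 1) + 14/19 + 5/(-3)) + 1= 263299/29469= 8.93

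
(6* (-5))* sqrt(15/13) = -30* sqrt(195)/13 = -32.23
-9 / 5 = -1.80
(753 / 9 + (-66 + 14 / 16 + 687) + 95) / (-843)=-19213 / 20232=-0.95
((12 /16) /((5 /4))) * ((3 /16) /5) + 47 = 18809 /400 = 47.02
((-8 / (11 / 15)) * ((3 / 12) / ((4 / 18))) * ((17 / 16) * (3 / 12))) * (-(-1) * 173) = -397035 / 704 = -563.97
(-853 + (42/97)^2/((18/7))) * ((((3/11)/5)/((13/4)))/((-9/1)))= 1.59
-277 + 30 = -247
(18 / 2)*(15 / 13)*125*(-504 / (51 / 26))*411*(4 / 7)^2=-5326560000 / 119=-44761008.40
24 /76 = 6 /19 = 0.32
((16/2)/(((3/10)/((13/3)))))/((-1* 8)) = -130/9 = -14.44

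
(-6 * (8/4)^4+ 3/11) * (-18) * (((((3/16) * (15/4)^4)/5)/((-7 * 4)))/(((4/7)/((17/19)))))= -4893685875/6848512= -714.56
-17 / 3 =-5.67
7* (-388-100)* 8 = -27328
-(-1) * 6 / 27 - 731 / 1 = -6577 / 9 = -730.78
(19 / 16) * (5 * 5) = 475 / 16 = 29.69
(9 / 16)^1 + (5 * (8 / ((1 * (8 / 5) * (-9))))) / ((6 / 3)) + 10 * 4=5641 / 144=39.17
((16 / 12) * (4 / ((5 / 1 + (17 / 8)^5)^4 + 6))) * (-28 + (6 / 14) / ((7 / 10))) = -24755530546918218268672 / 924711350510166737471443539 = -0.00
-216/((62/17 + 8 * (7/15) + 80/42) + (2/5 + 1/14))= -771120/34831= -22.14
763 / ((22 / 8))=3052 / 11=277.45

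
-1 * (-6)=6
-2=-2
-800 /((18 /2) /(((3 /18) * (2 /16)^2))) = -25 /108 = -0.23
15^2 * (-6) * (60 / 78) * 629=-8491500 / 13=-653192.31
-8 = -8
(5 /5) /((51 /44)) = 44 /51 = 0.86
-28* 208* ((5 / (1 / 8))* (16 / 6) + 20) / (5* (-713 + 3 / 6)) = 46592 / 225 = 207.08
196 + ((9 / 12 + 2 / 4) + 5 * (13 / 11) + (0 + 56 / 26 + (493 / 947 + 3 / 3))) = 112038413 / 541684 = 206.83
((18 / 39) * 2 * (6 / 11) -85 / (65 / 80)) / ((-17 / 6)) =89328 / 2431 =36.75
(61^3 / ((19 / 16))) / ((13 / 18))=65370528 / 247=264658.01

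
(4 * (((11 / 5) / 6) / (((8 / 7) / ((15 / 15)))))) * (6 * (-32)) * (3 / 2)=-1848 / 5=-369.60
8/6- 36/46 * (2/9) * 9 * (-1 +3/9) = 164/69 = 2.38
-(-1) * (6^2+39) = 75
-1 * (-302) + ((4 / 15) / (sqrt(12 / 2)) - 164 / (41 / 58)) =2 * sqrt(6) / 45 + 70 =70.11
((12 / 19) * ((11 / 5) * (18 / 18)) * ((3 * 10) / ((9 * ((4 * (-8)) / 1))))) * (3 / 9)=-11 / 228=-0.05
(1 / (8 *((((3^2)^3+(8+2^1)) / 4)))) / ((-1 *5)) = -1 / 7390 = -0.00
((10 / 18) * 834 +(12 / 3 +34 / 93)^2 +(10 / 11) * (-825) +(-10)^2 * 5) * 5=10049780 / 8649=1161.96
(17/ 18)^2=289/ 324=0.89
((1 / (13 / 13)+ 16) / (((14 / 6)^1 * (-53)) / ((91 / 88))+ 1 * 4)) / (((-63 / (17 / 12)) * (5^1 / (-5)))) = -3757 / 1136016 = -0.00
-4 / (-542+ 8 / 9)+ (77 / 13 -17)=-350406 / 31655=-11.07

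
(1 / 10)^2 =1 / 100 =0.01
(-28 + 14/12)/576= -161/3456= -0.05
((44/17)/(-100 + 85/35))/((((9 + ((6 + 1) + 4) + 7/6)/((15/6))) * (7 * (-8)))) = 165/2949194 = 0.00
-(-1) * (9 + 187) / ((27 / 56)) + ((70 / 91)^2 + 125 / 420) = 52052057 / 127764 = 407.41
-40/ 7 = -5.71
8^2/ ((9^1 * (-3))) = -64/ 27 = -2.37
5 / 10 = 1 / 2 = 0.50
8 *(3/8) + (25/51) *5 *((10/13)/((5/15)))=1913/221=8.66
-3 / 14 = -0.21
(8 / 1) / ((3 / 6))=16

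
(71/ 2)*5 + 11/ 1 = 377/ 2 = 188.50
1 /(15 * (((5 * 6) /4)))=2 /225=0.01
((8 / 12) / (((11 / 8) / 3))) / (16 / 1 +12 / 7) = 28 / 341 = 0.08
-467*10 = -4670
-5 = -5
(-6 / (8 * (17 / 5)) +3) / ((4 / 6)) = 567 / 136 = 4.17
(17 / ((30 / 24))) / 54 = 34 / 135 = 0.25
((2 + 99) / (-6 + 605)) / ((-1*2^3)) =-101 / 4792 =-0.02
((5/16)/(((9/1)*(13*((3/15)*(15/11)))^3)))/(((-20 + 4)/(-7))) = 46585/136670976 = 0.00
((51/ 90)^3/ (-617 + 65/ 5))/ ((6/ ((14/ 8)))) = -34391/ 391392000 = -0.00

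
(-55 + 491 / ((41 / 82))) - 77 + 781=1631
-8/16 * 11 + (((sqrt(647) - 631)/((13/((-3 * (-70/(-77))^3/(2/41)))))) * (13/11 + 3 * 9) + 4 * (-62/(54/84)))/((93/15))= 34693834073/3425994 - 3075000 * sqrt(647)/190333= 9715.70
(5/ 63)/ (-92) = -5/ 5796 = -0.00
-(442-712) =270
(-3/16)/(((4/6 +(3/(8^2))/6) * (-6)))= 12/259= 0.05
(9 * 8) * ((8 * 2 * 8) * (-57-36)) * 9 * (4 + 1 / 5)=-32397926.40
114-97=17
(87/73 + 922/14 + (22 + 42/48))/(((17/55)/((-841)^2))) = 14300157362095/69496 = 205769502.74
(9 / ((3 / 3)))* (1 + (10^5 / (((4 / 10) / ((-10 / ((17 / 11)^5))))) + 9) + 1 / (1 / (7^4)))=-3592838022957 / 1419857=-2530422.45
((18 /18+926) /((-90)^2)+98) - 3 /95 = 1677217 /17100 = 98.08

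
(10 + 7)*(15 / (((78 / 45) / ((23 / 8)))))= 422.96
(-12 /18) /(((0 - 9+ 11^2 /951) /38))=12046 /4219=2.86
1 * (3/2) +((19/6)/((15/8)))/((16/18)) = 17/5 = 3.40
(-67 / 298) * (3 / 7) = -201 / 2086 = -0.10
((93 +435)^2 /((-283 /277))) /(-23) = 77223168 /6509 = 11864.06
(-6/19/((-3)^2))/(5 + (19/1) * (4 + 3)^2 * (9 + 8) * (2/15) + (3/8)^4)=-0.00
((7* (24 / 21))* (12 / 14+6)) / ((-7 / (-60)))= 23040 / 49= 470.20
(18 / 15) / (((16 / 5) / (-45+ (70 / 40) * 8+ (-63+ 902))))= 303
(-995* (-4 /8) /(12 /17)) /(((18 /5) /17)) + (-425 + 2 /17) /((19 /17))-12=2936.02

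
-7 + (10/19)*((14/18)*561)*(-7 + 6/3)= -65849/57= -1155.25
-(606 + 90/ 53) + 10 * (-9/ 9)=-32738/ 53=-617.70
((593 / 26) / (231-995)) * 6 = -1779 / 9932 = -0.18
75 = 75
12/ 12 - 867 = -866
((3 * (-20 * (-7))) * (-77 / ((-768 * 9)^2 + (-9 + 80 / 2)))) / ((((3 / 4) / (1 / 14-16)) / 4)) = 0.06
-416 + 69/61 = -25307/61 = -414.87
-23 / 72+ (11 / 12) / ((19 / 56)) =3259 / 1368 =2.38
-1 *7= -7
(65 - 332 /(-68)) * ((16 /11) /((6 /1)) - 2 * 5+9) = -900 /17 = -52.94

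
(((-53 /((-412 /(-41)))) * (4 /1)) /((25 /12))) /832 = -0.01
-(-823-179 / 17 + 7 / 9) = 127411 / 153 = 832.75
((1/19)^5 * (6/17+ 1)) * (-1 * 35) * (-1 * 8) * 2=12880/42093683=0.00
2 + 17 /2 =21 /2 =10.50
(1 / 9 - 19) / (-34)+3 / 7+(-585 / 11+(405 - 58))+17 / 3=208225 / 693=300.47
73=73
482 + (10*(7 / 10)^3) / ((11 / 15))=486.68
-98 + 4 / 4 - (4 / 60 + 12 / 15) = -1468 / 15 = -97.87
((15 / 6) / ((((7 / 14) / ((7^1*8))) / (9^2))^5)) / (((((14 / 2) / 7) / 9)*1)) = 1382603735298114846720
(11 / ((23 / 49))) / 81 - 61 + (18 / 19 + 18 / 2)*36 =10526876 / 35397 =297.39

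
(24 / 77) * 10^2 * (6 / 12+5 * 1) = 1200 / 7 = 171.43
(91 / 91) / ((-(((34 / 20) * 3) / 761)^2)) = -57912100 / 2601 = -22265.32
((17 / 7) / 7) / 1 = 17 / 49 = 0.35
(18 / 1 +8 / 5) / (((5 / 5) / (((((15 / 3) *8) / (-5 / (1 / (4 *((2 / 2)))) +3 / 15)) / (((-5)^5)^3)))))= 784 / 604248046875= 0.00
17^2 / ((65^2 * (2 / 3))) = 867 / 8450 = 0.10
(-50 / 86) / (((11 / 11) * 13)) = -25 / 559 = -0.04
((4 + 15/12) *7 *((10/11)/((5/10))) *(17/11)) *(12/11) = 149940/1331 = 112.65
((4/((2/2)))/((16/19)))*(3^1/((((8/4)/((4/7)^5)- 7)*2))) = 0.28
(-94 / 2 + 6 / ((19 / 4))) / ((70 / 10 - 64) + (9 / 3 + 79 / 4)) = 3476 / 2603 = 1.34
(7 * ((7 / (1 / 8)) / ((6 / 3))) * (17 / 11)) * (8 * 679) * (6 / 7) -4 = 15513748 / 11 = 1410340.73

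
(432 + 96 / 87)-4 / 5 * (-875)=32860 / 29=1133.10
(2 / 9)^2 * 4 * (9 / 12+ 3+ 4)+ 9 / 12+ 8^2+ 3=22447 / 324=69.28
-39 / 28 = -1.39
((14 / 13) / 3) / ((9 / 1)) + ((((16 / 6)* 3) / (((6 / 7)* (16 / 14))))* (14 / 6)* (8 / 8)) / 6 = 1505 / 468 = 3.22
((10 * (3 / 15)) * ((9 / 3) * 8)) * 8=384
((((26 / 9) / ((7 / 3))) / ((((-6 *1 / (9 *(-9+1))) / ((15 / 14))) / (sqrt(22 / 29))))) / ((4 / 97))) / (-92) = -18915 *sqrt(638) / 130732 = -3.65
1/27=0.04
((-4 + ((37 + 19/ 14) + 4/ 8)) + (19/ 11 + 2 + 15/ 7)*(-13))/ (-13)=456/ 143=3.19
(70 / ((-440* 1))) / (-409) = 7 / 17996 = 0.00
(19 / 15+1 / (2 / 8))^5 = 4052.09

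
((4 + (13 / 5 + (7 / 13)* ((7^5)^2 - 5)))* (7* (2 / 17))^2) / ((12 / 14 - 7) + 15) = 6782230902734 / 582335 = 11646613.90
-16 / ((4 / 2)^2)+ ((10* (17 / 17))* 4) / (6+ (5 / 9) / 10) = 284 / 109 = 2.61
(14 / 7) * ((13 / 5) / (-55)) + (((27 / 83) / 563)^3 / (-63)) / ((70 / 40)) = -129995670889200686 / 1374954211302639275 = -0.09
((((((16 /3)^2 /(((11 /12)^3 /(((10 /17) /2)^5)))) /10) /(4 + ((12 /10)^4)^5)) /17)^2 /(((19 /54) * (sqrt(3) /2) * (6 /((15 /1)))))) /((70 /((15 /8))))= 2263113856315612792968750000000000000000000 * sqrt(3) /139870931954424245069605442012386830783563121024411373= 0.00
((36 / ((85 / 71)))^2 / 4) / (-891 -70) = -1633284 / 6943225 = -0.24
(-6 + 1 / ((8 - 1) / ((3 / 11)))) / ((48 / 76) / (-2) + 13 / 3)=-26163 / 17633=-1.48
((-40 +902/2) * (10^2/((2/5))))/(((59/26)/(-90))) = -240435000/59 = -4075169.49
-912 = -912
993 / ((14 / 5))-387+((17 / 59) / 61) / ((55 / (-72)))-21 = -147882051 / 2771230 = -53.36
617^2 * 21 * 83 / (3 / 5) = 1105901545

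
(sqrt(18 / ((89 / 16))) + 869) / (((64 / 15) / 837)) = 37665 * sqrt(178) / 1424 + 10910295 / 64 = 170826.25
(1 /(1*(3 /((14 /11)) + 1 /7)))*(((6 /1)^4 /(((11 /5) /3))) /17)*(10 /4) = 19440 /187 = 103.96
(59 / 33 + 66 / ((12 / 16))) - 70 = 653 / 33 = 19.79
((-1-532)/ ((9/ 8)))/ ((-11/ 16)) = 68224/ 99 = 689.13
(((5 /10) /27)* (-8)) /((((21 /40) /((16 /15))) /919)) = -470528 /1701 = -276.62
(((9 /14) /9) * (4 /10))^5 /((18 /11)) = 11 /945393750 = 0.00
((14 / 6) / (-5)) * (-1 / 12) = 7 / 180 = 0.04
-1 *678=-678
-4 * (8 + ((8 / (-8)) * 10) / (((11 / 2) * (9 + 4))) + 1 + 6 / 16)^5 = -131627764931130603125 / 489857916461056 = -268706.01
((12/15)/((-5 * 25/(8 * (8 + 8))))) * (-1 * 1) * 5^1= 512/125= 4.10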